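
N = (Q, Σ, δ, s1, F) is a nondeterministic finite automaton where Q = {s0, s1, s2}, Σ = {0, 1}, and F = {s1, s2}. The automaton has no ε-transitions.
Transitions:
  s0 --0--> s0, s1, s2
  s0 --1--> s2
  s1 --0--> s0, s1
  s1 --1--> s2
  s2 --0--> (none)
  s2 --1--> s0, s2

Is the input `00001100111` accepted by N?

Start: {s1}
read 0: {s0, s1}
read 0: {s0, s1, s2}
read 0: {s0, s1, s2}
read 0: {s0, s1, s2}
read 1: {s0, s2}
read 1: {s0, s2}
read 0: {s0, s1, s2}
read 0: {s0, s1, s2}
read 1: {s0, s2}
read 1: {s0, s2}
read 1: {s0, s2}
Reachable ∩ accepting = {s2} — nonempty.

accepted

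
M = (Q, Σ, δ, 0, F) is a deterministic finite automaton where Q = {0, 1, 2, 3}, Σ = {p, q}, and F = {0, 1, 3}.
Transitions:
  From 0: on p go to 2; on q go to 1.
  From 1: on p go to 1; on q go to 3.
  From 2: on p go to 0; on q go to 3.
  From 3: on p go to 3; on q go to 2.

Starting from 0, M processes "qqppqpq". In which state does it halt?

0 --q--> 1
1 --q--> 3
3 --p--> 3
3 --p--> 3
3 --q--> 2
2 --p--> 0
0 --q--> 1

1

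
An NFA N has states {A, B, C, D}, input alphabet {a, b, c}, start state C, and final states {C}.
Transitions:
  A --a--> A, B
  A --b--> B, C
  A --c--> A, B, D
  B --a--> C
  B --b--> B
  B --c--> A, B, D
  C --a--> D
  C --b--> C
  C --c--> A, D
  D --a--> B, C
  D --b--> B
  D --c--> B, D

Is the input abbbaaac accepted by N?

Start: {C}
read a: {D}
read b: {B}
read b: {B}
read b: {B}
read a: {C}
read a: {D}
read a: {B, C}
read c: {A, B, D}
Reachable ∩ accepting = {} — empty.

rejected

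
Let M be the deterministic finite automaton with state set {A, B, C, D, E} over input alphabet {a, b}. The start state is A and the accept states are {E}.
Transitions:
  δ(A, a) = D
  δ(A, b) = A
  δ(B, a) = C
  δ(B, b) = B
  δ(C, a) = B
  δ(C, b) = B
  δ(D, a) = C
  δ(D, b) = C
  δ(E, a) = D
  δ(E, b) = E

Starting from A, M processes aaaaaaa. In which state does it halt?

B

A --a--> D
D --a--> C
C --a--> B
B --a--> C
C --a--> B
B --a--> C
C --a--> B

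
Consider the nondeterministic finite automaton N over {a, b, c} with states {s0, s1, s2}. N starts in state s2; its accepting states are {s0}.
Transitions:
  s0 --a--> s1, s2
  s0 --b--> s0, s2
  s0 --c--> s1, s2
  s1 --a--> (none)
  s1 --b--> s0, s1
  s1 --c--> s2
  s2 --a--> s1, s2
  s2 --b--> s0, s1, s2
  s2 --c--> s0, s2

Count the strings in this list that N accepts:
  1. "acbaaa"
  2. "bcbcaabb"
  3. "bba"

"acbaaa": rejected
"bcbcaabb": accepted
"bba": rejected

1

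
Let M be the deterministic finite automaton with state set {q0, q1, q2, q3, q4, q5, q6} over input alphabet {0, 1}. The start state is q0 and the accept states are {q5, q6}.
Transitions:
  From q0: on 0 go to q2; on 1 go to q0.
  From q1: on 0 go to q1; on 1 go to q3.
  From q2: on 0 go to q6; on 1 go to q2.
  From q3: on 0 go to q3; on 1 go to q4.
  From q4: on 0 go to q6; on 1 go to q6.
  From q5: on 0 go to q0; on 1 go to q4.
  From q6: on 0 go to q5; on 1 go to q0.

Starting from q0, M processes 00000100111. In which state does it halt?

q0 --0--> q2
q2 --0--> q6
q6 --0--> q5
q5 --0--> q0
q0 --0--> q2
q2 --1--> q2
q2 --0--> q6
q6 --0--> q5
q5 --1--> q4
q4 --1--> q6
q6 --1--> q0

q0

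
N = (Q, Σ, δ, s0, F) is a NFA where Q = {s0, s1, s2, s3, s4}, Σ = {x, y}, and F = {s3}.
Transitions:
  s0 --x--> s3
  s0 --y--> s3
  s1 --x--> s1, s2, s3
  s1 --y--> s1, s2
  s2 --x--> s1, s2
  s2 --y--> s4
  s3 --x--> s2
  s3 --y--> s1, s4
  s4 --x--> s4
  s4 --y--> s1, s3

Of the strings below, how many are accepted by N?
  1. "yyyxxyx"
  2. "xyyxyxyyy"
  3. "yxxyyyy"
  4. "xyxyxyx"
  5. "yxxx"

5

"yyyxxyx": accepted
"xyyxyxyyy": accepted
"yxxyyyy": accepted
"xyxyxyx": accepted
"yxxx": accepted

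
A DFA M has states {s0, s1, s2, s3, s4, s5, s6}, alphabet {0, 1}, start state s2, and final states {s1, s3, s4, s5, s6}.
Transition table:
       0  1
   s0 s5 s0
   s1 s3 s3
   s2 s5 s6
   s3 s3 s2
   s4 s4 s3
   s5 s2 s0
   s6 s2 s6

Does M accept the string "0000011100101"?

accepted

s2 --0--> s5
s5 --0--> s2
s2 --0--> s5
s5 --0--> s2
s2 --0--> s5
s5 --1--> s0
s0 --1--> s0
s0 --1--> s0
s0 --0--> s5
s5 --0--> s2
s2 --1--> s6
s6 --0--> s2
s2 --1--> s6
End in state s6, which is an accepting state.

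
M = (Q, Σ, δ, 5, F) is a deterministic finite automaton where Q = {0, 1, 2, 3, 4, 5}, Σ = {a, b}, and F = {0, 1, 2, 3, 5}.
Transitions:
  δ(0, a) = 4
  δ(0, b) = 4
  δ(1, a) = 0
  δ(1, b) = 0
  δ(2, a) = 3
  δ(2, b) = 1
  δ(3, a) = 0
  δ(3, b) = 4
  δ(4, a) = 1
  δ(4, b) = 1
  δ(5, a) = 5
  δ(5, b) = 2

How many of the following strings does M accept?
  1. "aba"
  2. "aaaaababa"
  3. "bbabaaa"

2

"aba": accepted
"aaaaababa": accepted
"bbabaaa": rejected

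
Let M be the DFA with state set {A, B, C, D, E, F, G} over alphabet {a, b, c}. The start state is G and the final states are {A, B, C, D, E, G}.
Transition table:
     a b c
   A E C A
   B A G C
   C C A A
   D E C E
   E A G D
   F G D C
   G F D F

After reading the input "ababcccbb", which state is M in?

G --a--> F
F --b--> D
D --a--> E
E --b--> G
G --c--> F
F --c--> C
C --c--> A
A --b--> C
C --b--> A

A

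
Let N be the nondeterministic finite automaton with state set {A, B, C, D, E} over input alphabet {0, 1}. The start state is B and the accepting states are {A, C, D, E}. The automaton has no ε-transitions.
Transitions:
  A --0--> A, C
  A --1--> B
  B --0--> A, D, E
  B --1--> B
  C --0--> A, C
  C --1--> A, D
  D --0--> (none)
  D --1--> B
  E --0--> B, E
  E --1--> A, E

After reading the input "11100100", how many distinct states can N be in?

Start: {B}
read 1: {B}
read 1: {B}
read 1: {B}
read 0: {A, D, E}
read 0: {A, B, C, E}
read 1: {A, B, D, E}
read 0: {A, B, C, D, E}
read 0: {A, B, C, D, E}
Final reachable set {A, B, C, D, E} has 5 states.

5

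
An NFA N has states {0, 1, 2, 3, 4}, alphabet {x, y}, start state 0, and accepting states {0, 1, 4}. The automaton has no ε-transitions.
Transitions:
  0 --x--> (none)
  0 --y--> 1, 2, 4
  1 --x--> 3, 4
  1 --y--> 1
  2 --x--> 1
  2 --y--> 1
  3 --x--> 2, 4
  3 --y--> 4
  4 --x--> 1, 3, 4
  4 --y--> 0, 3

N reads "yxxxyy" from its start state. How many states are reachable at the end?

Start: {0}
read y: {1, 2, 4}
read x: {1, 3, 4}
read x: {1, 2, 3, 4}
read x: {1, 2, 3, 4}
read y: {0, 1, 3, 4}
read y: {0, 1, 2, 3, 4}
Final reachable set {0, 1, 2, 3, 4} has 5 states.

5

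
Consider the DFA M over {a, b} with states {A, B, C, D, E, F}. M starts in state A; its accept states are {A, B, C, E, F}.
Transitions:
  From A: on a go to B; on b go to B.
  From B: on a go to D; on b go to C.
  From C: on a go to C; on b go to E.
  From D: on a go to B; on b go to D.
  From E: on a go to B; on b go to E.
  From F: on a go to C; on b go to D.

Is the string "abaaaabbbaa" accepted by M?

A --a--> B
B --b--> C
C --a--> C
C --a--> C
C --a--> C
C --a--> C
C --b--> E
E --b--> E
E --b--> E
E --a--> B
B --a--> D
End in state D, which is not an accepting state.

rejected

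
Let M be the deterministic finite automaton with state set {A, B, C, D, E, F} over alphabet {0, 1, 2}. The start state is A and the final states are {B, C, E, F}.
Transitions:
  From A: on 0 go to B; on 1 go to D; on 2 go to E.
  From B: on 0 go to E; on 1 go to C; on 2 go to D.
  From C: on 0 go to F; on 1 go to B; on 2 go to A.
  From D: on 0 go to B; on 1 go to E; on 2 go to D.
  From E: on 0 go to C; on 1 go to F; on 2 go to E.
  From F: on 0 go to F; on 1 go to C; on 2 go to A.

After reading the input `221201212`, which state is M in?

A --2--> E
E --2--> E
E --1--> F
F --2--> A
A --0--> B
B --1--> C
C --2--> A
A --1--> D
D --2--> D

D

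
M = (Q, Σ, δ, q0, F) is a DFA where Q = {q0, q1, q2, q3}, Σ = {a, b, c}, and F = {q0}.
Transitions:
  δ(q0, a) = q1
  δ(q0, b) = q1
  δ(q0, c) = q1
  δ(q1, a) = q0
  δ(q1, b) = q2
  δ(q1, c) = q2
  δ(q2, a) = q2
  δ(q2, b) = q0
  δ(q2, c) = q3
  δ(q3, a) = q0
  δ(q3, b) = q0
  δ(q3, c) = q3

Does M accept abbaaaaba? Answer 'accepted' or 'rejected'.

q0 --a--> q1
q1 --b--> q2
q2 --b--> q0
q0 --a--> q1
q1 --a--> q0
q0 --a--> q1
q1 --a--> q0
q0 --b--> q1
q1 --a--> q0
End in state q0, which is an accepting state.

accepted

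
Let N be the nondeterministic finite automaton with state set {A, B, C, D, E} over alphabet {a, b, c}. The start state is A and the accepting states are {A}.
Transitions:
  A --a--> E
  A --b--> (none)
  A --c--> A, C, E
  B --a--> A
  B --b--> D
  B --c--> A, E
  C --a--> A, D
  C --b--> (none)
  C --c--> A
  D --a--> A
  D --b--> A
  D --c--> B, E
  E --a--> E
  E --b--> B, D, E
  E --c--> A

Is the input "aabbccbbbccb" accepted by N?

rejected

Start: {A}
read a: {E}
read a: {E}
read b: {B, D, E}
read b: {A, B, D, E}
read c: {A, B, C, E}
read c: {A, C, E}
read b: {B, D, E}
read b: {A, B, D, E}
read b: {A, B, D, E}
read c: {A, B, C, E}
read c: {A, C, E}
read b: {B, D, E}
Reachable ∩ accepting = {} — empty.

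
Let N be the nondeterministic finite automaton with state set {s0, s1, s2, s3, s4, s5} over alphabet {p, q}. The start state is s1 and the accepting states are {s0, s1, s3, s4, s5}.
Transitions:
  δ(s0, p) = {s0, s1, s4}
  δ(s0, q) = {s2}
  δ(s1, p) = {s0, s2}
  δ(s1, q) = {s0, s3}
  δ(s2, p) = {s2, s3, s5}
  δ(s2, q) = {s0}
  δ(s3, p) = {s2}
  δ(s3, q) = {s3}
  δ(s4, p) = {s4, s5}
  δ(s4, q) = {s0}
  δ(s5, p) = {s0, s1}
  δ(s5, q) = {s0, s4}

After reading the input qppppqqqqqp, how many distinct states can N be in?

Start: {s1}
read q: {s0, s3}
read p: {s0, s1, s2, s4}
read p: {s0, s1, s2, s3, s4, s5}
read p: {s0, s1, s2, s3, s4, s5}
read p: {s0, s1, s2, s3, s4, s5}
read q: {s0, s2, s3, s4}
read q: {s0, s2, s3}
read q: {s0, s2, s3}
read q: {s0, s2, s3}
read q: {s0, s2, s3}
read p: {s0, s1, s2, s3, s4, s5}
Final reachable set {s0, s1, s2, s3, s4, s5} has 6 states.

6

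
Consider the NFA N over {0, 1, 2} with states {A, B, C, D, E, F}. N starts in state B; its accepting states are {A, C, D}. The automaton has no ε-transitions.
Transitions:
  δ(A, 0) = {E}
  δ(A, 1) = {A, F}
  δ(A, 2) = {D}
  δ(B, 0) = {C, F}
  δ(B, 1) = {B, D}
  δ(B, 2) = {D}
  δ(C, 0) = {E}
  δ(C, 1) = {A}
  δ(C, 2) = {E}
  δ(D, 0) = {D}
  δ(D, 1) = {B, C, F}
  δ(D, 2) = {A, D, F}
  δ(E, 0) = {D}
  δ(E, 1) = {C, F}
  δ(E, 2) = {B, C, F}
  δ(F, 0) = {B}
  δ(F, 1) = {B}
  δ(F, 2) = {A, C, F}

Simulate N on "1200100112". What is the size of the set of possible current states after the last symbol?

Start: {B}
read 1: {B, D}
read 2: {A, D, F}
read 0: {B, D, E}
read 0: {C, D, F}
read 1: {A, B, C, F}
read 0: {B, C, E, F}
read 0: {B, C, D, E, F}
read 1: {A, B, C, D, F}
read 1: {A, B, C, D, F}
read 2: {A, C, D, E, F}
Final reachable set {A, C, D, E, F} has 5 states.

5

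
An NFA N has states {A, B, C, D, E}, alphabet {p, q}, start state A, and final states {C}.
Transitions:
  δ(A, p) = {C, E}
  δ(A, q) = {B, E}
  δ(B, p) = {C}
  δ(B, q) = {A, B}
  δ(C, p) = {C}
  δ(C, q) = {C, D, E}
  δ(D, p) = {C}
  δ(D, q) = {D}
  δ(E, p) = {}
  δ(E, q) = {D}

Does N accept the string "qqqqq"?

rejected

Start: {A}
read q: {B, E}
read q: {A, B, D}
read q: {A, B, D, E}
read q: {A, B, D, E}
read q: {A, B, D, E}
Reachable ∩ accepting = {} — empty.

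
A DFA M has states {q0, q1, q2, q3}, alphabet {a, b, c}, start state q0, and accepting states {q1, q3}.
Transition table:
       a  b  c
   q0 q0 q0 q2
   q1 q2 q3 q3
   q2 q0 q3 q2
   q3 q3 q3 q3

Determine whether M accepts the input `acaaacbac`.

accepted

q0 --a--> q0
q0 --c--> q2
q2 --a--> q0
q0 --a--> q0
q0 --a--> q0
q0 --c--> q2
q2 --b--> q3
q3 --a--> q3
q3 --c--> q3
End in state q3, which is an accepting state.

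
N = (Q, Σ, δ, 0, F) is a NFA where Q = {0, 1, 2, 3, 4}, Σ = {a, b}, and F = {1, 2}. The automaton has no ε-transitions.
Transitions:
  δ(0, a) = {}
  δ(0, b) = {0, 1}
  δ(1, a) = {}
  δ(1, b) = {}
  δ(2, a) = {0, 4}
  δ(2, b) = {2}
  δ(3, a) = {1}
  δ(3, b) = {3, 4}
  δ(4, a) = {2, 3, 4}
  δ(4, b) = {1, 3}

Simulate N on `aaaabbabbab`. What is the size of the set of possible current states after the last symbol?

0

Start: {0}
read a: {}
The reachable set is empty and stays empty for the remaining 10 symbols.
Final reachable set {} has 0 states.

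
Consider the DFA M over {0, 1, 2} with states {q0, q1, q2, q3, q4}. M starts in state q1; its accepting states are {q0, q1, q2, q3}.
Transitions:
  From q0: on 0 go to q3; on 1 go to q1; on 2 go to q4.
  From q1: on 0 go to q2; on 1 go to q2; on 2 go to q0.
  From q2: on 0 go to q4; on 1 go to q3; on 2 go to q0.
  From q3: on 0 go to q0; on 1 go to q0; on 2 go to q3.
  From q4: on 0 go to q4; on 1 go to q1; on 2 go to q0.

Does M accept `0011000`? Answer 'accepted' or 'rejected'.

rejected

q1 --0--> q2
q2 --0--> q4
q4 --1--> q1
q1 --1--> q2
q2 --0--> q4
q4 --0--> q4
q4 --0--> q4
End in state q4, which is not an accepting state.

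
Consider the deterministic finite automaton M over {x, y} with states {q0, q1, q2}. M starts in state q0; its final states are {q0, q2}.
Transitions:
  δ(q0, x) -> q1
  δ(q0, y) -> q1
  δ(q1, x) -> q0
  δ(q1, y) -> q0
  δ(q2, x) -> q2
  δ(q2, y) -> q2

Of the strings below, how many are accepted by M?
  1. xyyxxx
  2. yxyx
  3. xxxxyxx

2

xyyxxx: accepted
yxyx: accepted
xxxxyxx: rejected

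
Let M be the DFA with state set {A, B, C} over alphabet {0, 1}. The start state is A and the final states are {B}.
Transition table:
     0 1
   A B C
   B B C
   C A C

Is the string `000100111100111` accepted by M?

rejected

A --0--> B
B --0--> B
B --0--> B
B --1--> C
C --0--> A
A --0--> B
B --1--> C
C --1--> C
C --1--> C
C --1--> C
C --0--> A
A --0--> B
B --1--> C
C --1--> C
C --1--> C
End in state C, which is not an accepting state.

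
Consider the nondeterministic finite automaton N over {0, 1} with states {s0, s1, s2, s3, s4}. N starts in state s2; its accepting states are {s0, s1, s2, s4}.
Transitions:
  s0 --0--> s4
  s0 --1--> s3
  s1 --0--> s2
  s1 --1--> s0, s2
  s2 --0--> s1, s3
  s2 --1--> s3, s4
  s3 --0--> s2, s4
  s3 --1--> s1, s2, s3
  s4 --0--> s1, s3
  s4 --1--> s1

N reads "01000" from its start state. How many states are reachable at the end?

4

Start: {s2}
read 0: {s1, s3}
read 1: {s0, s1, s2, s3}
read 0: {s1, s2, s3, s4}
read 0: {s1, s2, s3, s4}
read 0: {s1, s2, s3, s4}
Final reachable set {s1, s2, s3, s4} has 4 states.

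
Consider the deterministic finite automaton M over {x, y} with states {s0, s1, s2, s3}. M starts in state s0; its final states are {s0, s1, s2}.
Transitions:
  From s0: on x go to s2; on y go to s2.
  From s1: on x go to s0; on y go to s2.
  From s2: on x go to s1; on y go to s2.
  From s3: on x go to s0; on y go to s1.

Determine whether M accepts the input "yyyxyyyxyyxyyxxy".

accepted

s0 --y--> s2
s2 --y--> s2
s2 --y--> s2
s2 --x--> s1
s1 --y--> s2
s2 --y--> s2
s2 --y--> s2
s2 --x--> s1
s1 --y--> s2
s2 --y--> s2
s2 --x--> s1
s1 --y--> s2
s2 --y--> s2
s2 --x--> s1
s1 --x--> s0
s0 --y--> s2
End in state s2, which is an accepting state.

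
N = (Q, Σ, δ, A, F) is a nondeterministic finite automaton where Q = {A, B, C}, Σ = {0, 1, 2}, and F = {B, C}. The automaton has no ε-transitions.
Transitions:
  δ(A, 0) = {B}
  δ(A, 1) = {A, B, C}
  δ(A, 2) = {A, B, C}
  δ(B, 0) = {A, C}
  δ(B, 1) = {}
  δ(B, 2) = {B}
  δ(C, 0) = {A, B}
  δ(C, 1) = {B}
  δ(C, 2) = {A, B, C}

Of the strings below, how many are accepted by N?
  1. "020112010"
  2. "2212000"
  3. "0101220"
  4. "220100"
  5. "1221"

"020112010": accepted
"2212000": accepted
"0101220": rejected
"220100": accepted
"1221": accepted

4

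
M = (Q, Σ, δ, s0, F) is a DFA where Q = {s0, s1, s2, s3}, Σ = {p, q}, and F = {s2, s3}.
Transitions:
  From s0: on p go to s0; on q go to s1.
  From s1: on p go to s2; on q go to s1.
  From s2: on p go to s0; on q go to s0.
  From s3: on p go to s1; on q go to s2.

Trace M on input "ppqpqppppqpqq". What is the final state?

s0 --p--> s0
s0 --p--> s0
s0 --q--> s1
s1 --p--> s2
s2 --q--> s0
s0 --p--> s0
s0 --p--> s0
s0 --p--> s0
s0 --p--> s0
s0 --q--> s1
s1 --p--> s2
s2 --q--> s0
s0 --q--> s1

s1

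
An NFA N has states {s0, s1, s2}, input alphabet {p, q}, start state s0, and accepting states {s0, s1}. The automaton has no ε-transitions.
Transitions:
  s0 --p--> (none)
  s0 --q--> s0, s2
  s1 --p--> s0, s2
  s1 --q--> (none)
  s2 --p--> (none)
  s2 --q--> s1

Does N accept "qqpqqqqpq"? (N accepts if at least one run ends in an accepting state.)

Start: {s0}
read q: {s0, s2}
read q: {s0, s1, s2}
read p: {s0, s2}
read q: {s0, s1, s2}
read q: {s0, s1, s2}
read q: {s0, s1, s2}
read q: {s0, s1, s2}
read p: {s0, s2}
read q: {s0, s1, s2}
Reachable ∩ accepting = {s0, s1} — nonempty.

accepted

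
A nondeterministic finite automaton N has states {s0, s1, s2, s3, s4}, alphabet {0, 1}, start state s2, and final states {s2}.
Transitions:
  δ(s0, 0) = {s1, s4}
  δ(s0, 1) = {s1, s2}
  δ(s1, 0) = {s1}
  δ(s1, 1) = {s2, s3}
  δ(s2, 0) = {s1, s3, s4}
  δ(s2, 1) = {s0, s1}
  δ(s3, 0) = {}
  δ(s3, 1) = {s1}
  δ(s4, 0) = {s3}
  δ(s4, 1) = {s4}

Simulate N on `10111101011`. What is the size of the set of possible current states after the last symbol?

5

Start: {s2}
read 1: {s0, s1}
read 0: {s1, s4}
read 1: {s2, s3, s4}
read 1: {s0, s1, s4}
read 1: {s1, s2, s3, s4}
read 1: {s0, s1, s2, s3, s4}
read 0: {s1, s3, s4}
read 1: {s1, s2, s3, s4}
read 0: {s1, s3, s4}
read 1: {s1, s2, s3, s4}
read 1: {s0, s1, s2, s3, s4}
Final reachable set {s0, s1, s2, s3, s4} has 5 states.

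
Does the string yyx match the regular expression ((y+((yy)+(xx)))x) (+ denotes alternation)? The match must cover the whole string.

Split as yy·x: (y+((yy)+(xx))) matches yy and x matches x.

yes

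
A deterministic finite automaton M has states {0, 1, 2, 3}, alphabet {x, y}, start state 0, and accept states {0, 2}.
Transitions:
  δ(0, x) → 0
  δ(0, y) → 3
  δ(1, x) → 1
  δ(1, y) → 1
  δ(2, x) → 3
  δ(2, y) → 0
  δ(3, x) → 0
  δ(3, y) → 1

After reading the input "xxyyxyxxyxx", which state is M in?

1

0 --x--> 0
0 --x--> 0
0 --y--> 3
3 --y--> 1
1 --x--> 1
1 --y--> 1
1 --x--> 1
1 --x--> 1
1 --y--> 1
1 --x--> 1
1 --x--> 1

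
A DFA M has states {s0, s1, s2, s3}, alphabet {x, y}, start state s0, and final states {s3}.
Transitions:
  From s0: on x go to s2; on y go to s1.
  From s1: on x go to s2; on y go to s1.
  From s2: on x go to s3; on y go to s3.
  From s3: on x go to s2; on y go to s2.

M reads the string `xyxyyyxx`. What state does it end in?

s3

s0 --x--> s2
s2 --y--> s3
s3 --x--> s2
s2 --y--> s3
s3 --y--> s2
s2 --y--> s3
s3 --x--> s2
s2 --x--> s3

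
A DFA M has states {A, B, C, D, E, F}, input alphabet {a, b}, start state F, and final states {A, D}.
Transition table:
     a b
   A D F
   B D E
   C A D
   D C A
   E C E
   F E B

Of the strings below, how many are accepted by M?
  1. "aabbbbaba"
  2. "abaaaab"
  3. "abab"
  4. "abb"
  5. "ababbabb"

3

"aabbbbaba": accepted
"abaaaab": accepted
"abab": accepted
"abb": rejected
"ababbabb": rejected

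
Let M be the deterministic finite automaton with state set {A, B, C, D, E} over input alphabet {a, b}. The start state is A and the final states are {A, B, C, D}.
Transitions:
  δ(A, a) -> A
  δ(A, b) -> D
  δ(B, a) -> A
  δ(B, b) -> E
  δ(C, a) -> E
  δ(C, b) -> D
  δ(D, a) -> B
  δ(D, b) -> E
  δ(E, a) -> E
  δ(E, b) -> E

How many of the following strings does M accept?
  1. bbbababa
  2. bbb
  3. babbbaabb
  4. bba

bbbababa: rejected
bbb: rejected
babbbaabb: rejected
bba: rejected

0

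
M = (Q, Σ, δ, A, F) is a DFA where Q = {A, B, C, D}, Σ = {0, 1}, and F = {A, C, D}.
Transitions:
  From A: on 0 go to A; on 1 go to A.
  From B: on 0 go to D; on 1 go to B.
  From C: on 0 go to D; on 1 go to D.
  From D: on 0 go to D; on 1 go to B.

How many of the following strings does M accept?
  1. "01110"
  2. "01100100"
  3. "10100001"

"01110": accepted
"01100100": accepted
"10100001": accepted

3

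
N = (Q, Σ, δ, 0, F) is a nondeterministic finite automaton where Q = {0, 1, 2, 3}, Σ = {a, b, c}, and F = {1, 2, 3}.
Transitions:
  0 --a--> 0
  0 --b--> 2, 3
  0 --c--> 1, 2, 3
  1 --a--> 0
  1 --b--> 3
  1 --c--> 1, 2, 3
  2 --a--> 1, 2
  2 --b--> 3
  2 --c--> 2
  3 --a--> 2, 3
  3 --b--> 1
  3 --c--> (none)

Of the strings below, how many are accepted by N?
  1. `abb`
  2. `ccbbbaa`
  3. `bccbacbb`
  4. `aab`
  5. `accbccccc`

5

`abb`: accepted
`ccbbbaa`: accepted
`bccbacbb`: accepted
`aab`: accepted
`accbccccc`: accepted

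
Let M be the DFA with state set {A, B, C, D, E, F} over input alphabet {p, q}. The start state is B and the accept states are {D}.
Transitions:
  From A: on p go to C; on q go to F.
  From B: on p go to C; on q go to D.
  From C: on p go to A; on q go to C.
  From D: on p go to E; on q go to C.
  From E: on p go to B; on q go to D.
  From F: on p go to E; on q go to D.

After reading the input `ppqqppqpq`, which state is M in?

D

B --p--> C
C --p--> A
A --q--> F
F --q--> D
D --p--> E
E --p--> B
B --q--> D
D --p--> E
E --q--> D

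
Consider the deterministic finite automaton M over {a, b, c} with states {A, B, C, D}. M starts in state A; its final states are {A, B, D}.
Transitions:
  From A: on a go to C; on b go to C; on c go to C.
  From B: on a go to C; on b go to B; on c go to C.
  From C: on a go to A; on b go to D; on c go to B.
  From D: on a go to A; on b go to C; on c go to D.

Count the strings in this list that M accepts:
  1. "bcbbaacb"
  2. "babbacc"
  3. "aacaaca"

2

"bcbbaacb": accepted
"babbacc": accepted
"aacaaca": rejected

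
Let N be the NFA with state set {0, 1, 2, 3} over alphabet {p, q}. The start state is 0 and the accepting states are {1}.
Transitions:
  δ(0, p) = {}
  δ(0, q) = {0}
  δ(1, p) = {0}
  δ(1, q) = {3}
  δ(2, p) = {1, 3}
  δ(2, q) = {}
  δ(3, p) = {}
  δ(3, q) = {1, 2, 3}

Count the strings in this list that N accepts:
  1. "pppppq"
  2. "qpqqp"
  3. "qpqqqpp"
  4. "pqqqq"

0

"pppppq": rejected
"qpqqp": rejected
"qpqqqpp": rejected
"pqqqq": rejected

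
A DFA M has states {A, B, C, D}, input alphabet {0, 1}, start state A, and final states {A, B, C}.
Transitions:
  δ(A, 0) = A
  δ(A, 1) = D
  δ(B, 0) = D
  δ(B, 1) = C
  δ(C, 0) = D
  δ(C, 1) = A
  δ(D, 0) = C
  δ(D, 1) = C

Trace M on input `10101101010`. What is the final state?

A --1--> D
D --0--> C
C --1--> A
A --0--> A
A --1--> D
D --1--> C
C --0--> D
D --1--> C
C --0--> D
D --1--> C
C --0--> D

D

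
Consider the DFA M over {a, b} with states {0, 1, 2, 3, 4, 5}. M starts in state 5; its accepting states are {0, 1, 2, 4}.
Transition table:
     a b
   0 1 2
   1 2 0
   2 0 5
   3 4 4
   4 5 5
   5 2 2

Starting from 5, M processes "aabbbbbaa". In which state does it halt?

1

5 --a--> 2
2 --a--> 0
0 --b--> 2
2 --b--> 5
5 --b--> 2
2 --b--> 5
5 --b--> 2
2 --a--> 0
0 --a--> 1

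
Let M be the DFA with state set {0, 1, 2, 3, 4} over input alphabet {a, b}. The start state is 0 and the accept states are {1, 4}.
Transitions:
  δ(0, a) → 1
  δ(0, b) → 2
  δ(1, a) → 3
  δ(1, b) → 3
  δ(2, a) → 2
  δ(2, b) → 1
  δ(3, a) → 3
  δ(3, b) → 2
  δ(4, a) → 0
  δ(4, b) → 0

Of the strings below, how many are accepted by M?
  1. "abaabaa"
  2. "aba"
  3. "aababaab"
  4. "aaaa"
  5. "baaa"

0

"abaabaa": rejected
"aba": rejected
"aababaab": rejected
"aaaa": rejected
"baaa": rejected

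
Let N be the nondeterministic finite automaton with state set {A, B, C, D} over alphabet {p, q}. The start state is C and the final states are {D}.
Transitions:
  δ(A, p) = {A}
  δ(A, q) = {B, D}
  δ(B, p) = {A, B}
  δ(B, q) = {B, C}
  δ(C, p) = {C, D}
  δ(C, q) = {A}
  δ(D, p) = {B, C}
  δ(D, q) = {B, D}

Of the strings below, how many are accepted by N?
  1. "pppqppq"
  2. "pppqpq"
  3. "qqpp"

3

"pppqppq": accepted
"pppqpq": accepted
"qqpp": accepted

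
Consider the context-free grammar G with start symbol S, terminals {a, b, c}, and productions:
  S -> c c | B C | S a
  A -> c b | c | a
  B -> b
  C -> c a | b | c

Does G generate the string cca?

yes

S ⇒ Sa ⇒ cca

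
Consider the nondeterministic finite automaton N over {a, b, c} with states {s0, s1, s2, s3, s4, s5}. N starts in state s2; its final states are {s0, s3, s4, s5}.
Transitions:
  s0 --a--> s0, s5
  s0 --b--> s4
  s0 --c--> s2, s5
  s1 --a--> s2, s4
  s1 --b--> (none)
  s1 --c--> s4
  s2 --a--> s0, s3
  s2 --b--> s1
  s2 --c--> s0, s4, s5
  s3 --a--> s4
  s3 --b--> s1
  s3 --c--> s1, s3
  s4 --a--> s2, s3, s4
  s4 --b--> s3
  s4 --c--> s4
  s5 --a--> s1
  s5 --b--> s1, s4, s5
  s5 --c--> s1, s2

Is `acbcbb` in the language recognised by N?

Start: {s2}
read a: {s0, s3}
read c: {s1, s2, s3, s5}
read b: {s1, s4, s5}
read c: {s1, s2, s4}
read b: {s1, s3}
read b: {s1}
Reachable ∩ accepting = {} — empty.

rejected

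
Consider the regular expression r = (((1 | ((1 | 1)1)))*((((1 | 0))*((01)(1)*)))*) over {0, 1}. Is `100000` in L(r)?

no

No split of 100000 into u·v has ((1|((1|1)1)))* matching u and ((((1|0))*((01)(1)*)))* matching v.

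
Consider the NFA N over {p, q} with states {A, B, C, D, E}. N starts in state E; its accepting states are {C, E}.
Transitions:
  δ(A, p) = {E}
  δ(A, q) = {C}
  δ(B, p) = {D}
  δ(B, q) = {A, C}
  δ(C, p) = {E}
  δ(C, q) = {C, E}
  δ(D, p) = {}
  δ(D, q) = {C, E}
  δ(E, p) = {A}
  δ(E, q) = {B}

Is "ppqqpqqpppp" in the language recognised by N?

Start: {E}
read p: {A}
read p: {E}
read q: {B}
read q: {A, C}
read p: {E}
read q: {B}
read q: {A, C}
read p: {E}
read p: {A}
read p: {E}
read p: {A}
Reachable ∩ accepting = {} — empty.

rejected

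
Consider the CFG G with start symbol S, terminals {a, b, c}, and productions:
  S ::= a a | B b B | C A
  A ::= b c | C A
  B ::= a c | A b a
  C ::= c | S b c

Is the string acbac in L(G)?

yes

S ⇒ BbB ⇒ acbB ⇒ acbac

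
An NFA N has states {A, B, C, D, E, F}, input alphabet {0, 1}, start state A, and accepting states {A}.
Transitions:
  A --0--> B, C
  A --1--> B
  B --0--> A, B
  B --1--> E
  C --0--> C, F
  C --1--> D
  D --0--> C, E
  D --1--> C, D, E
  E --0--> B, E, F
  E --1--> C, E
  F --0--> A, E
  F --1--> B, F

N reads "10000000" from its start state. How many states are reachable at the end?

Start: {A}
read 1: {B}
read 0: {A, B}
read 0: {A, B, C}
read 0: {A, B, C, F}
read 0: {A, B, C, E, F}
read 0: {A, B, C, E, F}
read 0: {A, B, C, E, F}
read 0: {A, B, C, E, F}
Final reachable set {A, B, C, E, F} has 5 states.

5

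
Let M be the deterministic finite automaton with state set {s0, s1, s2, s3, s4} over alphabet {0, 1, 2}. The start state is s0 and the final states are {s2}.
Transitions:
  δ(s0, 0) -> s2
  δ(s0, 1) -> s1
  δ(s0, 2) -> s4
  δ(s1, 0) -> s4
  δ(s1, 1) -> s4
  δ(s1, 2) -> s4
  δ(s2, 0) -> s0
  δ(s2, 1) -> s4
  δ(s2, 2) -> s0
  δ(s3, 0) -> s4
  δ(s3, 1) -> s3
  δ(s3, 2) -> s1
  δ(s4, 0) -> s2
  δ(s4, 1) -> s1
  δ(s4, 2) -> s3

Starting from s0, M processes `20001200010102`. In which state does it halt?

s3

s0 --2--> s4
s4 --0--> s2
s2 --0--> s0
s0 --0--> s2
s2 --1--> s4
s4 --2--> s3
s3 --0--> s4
s4 --0--> s2
s2 --0--> s0
s0 --1--> s1
s1 --0--> s4
s4 --1--> s1
s1 --0--> s4
s4 --2--> s3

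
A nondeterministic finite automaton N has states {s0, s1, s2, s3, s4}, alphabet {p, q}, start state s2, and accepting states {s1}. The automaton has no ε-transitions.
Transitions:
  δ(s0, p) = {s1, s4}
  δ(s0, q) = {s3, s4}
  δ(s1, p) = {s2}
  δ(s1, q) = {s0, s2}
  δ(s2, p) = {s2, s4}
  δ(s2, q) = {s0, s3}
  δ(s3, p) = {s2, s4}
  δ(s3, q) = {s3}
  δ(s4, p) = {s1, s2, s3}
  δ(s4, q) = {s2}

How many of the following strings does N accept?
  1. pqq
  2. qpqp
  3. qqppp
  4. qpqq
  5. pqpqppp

pqq: rejected
qpqp: accepted
qqppp: accepted
qpqq: rejected
pqpqppp: accepted

3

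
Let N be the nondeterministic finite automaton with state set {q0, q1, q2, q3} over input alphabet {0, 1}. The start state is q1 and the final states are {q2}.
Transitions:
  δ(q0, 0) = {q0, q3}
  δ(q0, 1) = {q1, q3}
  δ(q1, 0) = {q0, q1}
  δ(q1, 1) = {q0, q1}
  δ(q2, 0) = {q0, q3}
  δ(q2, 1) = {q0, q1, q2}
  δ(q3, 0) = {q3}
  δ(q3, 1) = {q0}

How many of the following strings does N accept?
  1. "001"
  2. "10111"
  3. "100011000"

0

"001": rejected
"10111": rejected
"100011000": rejected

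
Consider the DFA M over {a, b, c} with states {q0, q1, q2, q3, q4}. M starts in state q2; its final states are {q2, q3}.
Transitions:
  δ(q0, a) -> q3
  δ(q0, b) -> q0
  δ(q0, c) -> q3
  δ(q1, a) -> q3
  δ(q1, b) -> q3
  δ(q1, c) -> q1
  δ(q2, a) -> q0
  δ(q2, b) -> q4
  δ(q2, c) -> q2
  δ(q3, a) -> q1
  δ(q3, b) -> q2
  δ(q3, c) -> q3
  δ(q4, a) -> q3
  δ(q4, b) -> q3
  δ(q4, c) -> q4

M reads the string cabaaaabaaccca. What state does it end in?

q2 --c--> q2
q2 --a--> q0
q0 --b--> q0
q0 --a--> q3
q3 --a--> q1
q1 --a--> q3
q3 --a--> q1
q1 --b--> q3
q3 --a--> q1
q1 --a--> q3
q3 --c--> q3
q3 --c--> q3
q3 --c--> q3
q3 --a--> q1

q1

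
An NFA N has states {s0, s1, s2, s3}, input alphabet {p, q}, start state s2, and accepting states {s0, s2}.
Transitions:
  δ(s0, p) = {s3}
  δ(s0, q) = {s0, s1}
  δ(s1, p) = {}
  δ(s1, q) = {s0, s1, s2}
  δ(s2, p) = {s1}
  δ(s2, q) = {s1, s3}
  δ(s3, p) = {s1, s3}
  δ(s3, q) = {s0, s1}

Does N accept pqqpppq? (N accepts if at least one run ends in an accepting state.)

accepted

Start: {s2}
read p: {s1}
read q: {s0, s1, s2}
read q: {s0, s1, s2, s3}
read p: {s1, s3}
read p: {s1, s3}
read p: {s1, s3}
read q: {s0, s1, s2}
Reachable ∩ accepting = {s0, s2} — nonempty.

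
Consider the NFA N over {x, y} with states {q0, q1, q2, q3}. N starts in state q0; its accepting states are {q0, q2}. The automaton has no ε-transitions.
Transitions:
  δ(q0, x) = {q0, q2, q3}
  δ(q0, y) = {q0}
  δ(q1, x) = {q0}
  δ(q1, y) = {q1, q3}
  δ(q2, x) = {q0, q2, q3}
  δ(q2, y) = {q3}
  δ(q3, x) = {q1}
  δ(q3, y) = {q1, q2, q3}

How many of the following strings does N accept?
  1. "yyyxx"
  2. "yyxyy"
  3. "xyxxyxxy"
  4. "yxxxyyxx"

4

"yyyxx": accepted
"yyxyy": accepted
"xyxxyxxy": accepted
"yxxxyyxx": accepted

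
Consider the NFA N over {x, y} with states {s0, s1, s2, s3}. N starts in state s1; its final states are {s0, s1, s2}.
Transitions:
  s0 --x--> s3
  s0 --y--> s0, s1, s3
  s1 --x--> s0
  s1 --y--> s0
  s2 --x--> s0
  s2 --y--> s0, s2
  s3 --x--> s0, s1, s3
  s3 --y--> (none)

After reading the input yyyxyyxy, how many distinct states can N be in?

Start: {s1}
read y: {s0}
read y: {s0, s1, s3}
read y: {s0, s1, s3}
read x: {s0, s1, s3}
read y: {s0, s1, s3}
read y: {s0, s1, s3}
read x: {s0, s1, s3}
read y: {s0, s1, s3}
Final reachable set {s0, s1, s3} has 3 states.

3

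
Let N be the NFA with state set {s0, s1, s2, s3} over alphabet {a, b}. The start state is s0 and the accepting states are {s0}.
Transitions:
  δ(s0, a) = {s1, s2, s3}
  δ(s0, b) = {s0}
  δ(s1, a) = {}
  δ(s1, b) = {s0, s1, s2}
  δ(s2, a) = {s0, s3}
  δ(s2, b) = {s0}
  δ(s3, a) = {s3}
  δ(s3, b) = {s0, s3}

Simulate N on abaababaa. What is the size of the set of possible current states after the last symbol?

4

Start: {s0}
read a: {s1, s2, s3}
read b: {s0, s1, s2, s3}
read a: {s0, s1, s2, s3}
read a: {s0, s1, s2, s3}
read b: {s0, s1, s2, s3}
read a: {s0, s1, s2, s3}
read b: {s0, s1, s2, s3}
read a: {s0, s1, s2, s3}
read a: {s0, s1, s2, s3}
Final reachable set {s0, s1, s2, s3} has 4 states.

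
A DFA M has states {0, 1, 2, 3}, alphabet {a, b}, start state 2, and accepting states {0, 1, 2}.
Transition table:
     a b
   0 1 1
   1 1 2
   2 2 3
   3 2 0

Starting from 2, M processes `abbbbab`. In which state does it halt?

3

2 --a--> 2
2 --b--> 3
3 --b--> 0
0 --b--> 1
1 --b--> 2
2 --a--> 2
2 --b--> 3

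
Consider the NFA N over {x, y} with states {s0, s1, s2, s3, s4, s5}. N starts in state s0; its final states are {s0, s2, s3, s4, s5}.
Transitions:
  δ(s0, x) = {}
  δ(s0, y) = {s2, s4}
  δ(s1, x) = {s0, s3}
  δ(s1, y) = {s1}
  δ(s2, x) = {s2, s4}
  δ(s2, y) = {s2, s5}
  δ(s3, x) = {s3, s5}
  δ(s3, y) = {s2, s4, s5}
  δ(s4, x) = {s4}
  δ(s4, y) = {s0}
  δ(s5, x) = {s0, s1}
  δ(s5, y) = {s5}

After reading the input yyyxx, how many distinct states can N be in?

4

Start: {s0}
read y: {s2, s4}
read y: {s0, s2, s5}
read y: {s2, s4, s5}
read x: {s0, s1, s2, s4}
read x: {s0, s2, s3, s4}
Final reachable set {s0, s2, s3, s4} has 4 states.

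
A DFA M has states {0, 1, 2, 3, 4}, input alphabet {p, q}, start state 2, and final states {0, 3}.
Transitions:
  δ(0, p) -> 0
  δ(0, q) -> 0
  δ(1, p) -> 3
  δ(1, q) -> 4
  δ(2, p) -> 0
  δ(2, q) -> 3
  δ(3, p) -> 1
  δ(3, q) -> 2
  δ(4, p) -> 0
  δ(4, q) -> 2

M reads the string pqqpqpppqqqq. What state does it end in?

2 --p--> 0
0 --q--> 0
0 --q--> 0
0 --p--> 0
0 --q--> 0
0 --p--> 0
0 --p--> 0
0 --p--> 0
0 --q--> 0
0 --q--> 0
0 --q--> 0
0 --q--> 0

0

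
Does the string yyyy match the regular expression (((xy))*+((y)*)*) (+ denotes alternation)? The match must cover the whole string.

yes

The right alternative ((y)*)* matches yyyy.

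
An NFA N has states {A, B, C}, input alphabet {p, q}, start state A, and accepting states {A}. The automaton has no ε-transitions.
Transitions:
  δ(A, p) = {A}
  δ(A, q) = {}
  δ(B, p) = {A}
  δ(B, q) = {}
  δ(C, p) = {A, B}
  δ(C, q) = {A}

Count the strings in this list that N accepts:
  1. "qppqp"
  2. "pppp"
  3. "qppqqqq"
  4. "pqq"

"qppqp": rejected
"pppp": accepted
"qppqqqq": rejected
"pqq": rejected

1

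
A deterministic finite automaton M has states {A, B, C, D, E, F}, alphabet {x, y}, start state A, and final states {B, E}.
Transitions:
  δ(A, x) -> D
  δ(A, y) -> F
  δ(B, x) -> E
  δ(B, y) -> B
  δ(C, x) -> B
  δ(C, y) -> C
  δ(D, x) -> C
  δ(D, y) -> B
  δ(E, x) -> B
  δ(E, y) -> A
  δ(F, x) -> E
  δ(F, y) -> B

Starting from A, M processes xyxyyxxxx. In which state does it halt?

B

A --x--> D
D --y--> B
B --x--> E
E --y--> A
A --y--> F
F --x--> E
E --x--> B
B --x--> E
E --x--> B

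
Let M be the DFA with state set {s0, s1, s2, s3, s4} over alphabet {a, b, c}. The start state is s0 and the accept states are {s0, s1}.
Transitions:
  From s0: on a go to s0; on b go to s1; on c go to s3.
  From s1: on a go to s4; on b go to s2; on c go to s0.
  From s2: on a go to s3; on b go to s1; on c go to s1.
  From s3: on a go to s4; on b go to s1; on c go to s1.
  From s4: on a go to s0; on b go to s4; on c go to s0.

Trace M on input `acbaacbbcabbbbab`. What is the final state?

s1

s0 --a--> s0
s0 --c--> s3
s3 --b--> s1
s1 --a--> s4
s4 --a--> s0
s0 --c--> s3
s3 --b--> s1
s1 --b--> s2
s2 --c--> s1
s1 --a--> s4
s4 --b--> s4
s4 --b--> s4
s4 --b--> s4
s4 --b--> s4
s4 --a--> s0
s0 --b--> s1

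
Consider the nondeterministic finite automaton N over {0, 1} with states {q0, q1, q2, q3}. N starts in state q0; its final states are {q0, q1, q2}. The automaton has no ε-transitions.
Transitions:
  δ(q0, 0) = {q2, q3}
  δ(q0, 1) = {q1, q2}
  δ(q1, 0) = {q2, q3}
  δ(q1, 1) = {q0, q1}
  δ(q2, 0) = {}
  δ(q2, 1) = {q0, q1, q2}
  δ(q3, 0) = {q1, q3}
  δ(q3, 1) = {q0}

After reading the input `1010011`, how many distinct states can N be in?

3

Start: {q0}
read 1: {q1, q2}
read 0: {q2, q3}
read 1: {q0, q1, q2}
read 0: {q2, q3}
read 0: {q1, q3}
read 1: {q0, q1}
read 1: {q0, q1, q2}
Final reachable set {q0, q1, q2} has 3 states.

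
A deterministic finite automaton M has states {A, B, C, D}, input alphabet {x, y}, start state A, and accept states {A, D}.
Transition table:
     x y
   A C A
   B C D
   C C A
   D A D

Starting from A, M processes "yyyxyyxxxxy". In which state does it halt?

A --y--> A
A --y--> A
A --y--> A
A --x--> C
C --y--> A
A --y--> A
A --x--> C
C --x--> C
C --x--> C
C --x--> C
C --y--> A

A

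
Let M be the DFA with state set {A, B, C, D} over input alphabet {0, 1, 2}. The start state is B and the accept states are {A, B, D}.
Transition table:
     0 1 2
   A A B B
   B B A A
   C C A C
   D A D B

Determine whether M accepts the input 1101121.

B --1--> A
A --1--> B
B --0--> B
B --1--> A
A --1--> B
B --2--> A
A --1--> B
End in state B, which is an accepting state.

accepted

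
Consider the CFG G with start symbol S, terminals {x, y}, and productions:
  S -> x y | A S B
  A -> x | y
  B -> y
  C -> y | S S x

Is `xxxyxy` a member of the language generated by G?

no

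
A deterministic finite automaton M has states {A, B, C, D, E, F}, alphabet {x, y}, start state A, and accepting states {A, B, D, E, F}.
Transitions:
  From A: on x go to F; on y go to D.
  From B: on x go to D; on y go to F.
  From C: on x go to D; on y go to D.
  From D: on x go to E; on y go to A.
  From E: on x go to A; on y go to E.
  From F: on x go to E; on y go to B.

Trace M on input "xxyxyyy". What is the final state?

D

A --x--> F
F --x--> E
E --y--> E
E --x--> A
A --y--> D
D --y--> A
A --y--> D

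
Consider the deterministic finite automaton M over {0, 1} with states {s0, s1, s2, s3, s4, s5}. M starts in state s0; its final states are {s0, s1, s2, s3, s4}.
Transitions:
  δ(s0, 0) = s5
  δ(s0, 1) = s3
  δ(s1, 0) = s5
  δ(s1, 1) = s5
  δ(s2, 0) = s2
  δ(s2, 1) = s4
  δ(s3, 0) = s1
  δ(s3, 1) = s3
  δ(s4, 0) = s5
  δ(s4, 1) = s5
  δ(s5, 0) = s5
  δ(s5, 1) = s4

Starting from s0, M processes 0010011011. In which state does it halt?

s5

s0 --0--> s5
s5 --0--> s5
s5 --1--> s4
s4 --0--> s5
s5 --0--> s5
s5 --1--> s4
s4 --1--> s5
s5 --0--> s5
s5 --1--> s4
s4 --1--> s5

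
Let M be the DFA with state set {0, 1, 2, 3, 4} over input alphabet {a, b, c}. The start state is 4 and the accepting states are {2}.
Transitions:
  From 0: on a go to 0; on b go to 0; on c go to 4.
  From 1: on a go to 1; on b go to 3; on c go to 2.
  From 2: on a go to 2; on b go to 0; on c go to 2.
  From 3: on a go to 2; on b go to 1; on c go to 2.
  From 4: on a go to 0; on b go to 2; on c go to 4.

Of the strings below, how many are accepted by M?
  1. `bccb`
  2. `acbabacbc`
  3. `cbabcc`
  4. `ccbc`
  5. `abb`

`bccb`: rejected
`acbabacbc`: accepted
`cbabcc`: rejected
`ccbc`: accepted
`abb`: rejected

2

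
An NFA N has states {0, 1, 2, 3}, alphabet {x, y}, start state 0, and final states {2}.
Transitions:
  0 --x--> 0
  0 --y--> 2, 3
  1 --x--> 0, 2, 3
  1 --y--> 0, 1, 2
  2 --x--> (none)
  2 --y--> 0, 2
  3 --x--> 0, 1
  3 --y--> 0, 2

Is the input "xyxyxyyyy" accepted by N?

Start: {0}
read x: {0}
read y: {2, 3}
read x: {0, 1}
read y: {0, 1, 2, 3}
read x: {0, 1, 2, 3}
read y: {0, 1, 2, 3}
read y: {0, 1, 2, 3}
read y: {0, 1, 2, 3}
read y: {0, 1, 2, 3}
Reachable ∩ accepting = {2} — nonempty.

accepted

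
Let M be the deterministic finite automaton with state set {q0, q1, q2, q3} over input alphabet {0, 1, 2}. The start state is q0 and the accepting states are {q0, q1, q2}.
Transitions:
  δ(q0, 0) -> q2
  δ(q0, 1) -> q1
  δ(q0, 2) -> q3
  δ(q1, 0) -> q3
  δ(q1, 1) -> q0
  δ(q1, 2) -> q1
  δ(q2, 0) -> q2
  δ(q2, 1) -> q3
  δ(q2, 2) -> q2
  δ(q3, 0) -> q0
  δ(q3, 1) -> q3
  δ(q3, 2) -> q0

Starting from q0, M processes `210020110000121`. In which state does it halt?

q0 --2--> q3
q3 --1--> q3
q3 --0--> q0
q0 --0--> q2
q2 --2--> q2
q2 --0--> q2
q2 --1--> q3
q3 --1--> q3
q3 --0--> q0
q0 --0--> q2
q2 --0--> q2
q2 --0--> q2
q2 --1--> q3
q3 --2--> q0
q0 --1--> q1

q1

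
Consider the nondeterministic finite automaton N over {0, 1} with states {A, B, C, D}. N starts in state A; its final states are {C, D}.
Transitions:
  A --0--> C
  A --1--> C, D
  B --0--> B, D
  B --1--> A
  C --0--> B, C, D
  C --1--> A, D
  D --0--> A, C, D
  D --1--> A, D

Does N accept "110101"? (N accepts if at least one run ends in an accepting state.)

accepted

Start: {A}
read 1: {C, D}
read 1: {A, D}
read 0: {A, C, D}
read 1: {A, C, D}
read 0: {A, B, C, D}
read 1: {A, C, D}
Reachable ∩ accepting = {C, D} — nonempty.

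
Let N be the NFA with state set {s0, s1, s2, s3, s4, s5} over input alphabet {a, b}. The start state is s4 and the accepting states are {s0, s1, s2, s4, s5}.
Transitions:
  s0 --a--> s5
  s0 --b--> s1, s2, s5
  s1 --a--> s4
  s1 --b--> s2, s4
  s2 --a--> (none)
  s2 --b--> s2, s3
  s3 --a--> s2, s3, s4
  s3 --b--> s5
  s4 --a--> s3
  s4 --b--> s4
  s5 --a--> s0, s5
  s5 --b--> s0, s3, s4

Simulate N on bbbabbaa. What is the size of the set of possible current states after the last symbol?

Start: {s4}
read b: {s4}
read b: {s4}
read b: {s4}
read a: {s3}
read b: {s5}
read b: {s0, s3, s4}
read a: {s2, s3, s4, s5}
read a: {s0, s2, s3, s4, s5}
Final reachable set {s0, s2, s3, s4, s5} has 5 states.

5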